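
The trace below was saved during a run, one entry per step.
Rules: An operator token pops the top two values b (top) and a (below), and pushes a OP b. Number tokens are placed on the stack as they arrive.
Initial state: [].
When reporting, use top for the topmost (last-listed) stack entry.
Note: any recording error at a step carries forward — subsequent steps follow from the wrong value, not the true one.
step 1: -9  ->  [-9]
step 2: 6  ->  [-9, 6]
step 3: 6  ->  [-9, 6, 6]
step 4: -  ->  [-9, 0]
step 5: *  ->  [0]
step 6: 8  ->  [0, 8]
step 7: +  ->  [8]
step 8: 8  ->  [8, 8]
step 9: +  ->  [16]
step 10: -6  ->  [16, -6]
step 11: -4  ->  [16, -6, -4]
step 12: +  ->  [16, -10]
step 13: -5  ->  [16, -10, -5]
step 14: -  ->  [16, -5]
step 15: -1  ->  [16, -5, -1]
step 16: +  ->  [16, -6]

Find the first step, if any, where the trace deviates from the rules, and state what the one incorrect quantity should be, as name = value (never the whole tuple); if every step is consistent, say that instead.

step 1: push -9: top = -9 -> verified
step 2: push 6: top = 6 -> consistent with the trace
step 3: push 6: top = 6 -> consistent with the trace
step 4: 6 - 6 = 0 -> no discrepancy
step 5: -9 * 0 = 0 -> confirmed correct
step 6: push 8: top = 8 -> confirmed correct
step 7: 0 + 8 = 8 -> no discrepancy
step 8: push 8: top = 8 -> same as recorded
step 9: 8 + 8 = 16 -> consistent with the trace
step 10: push -6: top = -6 -> exactly as logged
step 11: push -4: top = -4 -> matches
step 12: -6 + -4 = -10 -> verified
step 13: push -5: top = -5 -> verified
step 14: -10 - -5 = -5 -> matches
step 15: push -1: top = -1 -> checks out
step 16: -5 + -1 = -6 -> matches
Every step is consistent.

no error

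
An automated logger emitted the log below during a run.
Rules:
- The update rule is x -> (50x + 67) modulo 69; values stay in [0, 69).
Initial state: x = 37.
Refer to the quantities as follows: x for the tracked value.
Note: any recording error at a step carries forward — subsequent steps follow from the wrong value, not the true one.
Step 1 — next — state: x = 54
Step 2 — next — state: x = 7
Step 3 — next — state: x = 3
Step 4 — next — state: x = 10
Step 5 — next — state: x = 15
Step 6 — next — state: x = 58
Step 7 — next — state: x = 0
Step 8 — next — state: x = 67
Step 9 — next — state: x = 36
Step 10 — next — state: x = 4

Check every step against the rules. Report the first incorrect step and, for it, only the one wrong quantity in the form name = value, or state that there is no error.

no error

Step 1: x = (50*37 + 67) mod 69 = 54 — exactly as logged.
Step 2: x = (50*54 + 67) mod 69 = 7 — no discrepancy.
Step 3: x = (50*7 + 67) mod 69 = 3 — consistent with the log.
Step 4: x = (50*3 + 67) mod 69 = 10 — agrees with the log.
Step 5: x = (50*10 + 67) mod 69 = 15 — checks out.
Step 6: x = (50*15 + 67) mod 69 = 58 — consistent with the log.
Step 7: x = (50*58 + 67) mod 69 = 0 — no discrepancy.
Step 8: x = (50*0 + 67) mod 69 = 67 — agrees with the log.
Step 9: x = (50*67 + 67) mod 69 = 36 — exactly as logged.
Step 10: x = (50*36 + 67) mod 69 = 4 — exactly as logged.
Nothing is out of place; the run is error-free.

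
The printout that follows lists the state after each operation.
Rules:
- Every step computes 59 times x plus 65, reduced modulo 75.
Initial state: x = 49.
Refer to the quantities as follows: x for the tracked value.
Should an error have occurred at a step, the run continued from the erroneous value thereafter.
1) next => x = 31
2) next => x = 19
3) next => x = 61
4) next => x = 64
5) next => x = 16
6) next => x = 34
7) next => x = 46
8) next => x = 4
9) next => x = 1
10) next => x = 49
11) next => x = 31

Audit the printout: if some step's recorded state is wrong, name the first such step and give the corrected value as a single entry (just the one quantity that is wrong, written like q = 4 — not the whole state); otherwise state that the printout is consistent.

Recomputing the run from the initial state:
step 1: x = 31
step 2: x = 19
step 3: x = 61
step 4: x = 64
step 5: x = 16
step 6: x = 34
step 7: x = 46
step 8: x = 4
step 9: x = 1
step 10: x = 49
step 11: x = 31
This matches the printout at every step.

no error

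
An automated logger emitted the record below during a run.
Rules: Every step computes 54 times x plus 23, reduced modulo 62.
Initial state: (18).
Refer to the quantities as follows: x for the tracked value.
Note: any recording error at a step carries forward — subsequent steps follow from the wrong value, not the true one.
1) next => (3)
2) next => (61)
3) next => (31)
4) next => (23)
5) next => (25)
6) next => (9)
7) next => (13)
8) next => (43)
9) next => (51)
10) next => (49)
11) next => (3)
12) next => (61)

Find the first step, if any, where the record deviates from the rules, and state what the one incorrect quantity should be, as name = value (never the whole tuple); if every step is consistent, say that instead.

Step 1: x = (54*18 + 23) mod 62 = 3 — agrees with the record.
Step 2: x = (54*3 + 23) mod 62 = 61 — in agreement.
Step 3: x = (54*61 + 23) mod 62 = 31 — confirmed correct.
Step 4: x = (54*31 + 23) mod 62 = 23 — confirmed correct.
Step 5: x = (54*23 + 23) mod 62 = 25 — exactly as logged.
Step 6: x = (54*25 + 23) mod 62 = 9 — in agreement.
Step 7: x = (54*9 + 23) mod 62 = 13 — verified.
Step 8: x = (54*13 + 23) mod 62 = 43 — agrees with the record.
Step 9: x = (54*43 + 23) mod 62 = 51 — exactly as logged.
Step 10: x = (54*51 + 23) mod 62 = 49 — agrees with the record.
Step 11: x = (54*49 + 23) mod 62 = 3 — verified.
Step 12: x = (54*3 + 23) mod 62 = 61 — verified.
Nothing is out of place; the run is error-free.

no error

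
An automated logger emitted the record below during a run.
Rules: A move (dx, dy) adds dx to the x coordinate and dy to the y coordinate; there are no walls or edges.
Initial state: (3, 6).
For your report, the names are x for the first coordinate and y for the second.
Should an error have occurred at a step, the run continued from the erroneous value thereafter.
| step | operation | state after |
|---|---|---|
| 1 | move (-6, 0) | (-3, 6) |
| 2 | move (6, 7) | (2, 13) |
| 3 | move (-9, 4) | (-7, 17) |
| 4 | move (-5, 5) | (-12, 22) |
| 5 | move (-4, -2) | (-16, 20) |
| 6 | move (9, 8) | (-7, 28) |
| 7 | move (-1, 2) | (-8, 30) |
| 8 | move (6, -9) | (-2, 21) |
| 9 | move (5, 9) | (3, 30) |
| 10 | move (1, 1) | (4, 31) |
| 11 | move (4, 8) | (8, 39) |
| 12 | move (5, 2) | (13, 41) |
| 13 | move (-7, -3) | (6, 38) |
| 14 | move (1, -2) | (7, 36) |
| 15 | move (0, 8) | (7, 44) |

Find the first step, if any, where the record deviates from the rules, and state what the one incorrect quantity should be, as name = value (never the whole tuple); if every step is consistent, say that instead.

step 1: x = 3 + (-6) = -3, y = 6 + (0) = 6 -> agrees with the record
step 2: x = -3 + (6) = 3, y = 6 + (7) = 13 -> the record has a different value
That makes step 2 the first incorrect line — x = 3 is what it should show.

step 2, x = 3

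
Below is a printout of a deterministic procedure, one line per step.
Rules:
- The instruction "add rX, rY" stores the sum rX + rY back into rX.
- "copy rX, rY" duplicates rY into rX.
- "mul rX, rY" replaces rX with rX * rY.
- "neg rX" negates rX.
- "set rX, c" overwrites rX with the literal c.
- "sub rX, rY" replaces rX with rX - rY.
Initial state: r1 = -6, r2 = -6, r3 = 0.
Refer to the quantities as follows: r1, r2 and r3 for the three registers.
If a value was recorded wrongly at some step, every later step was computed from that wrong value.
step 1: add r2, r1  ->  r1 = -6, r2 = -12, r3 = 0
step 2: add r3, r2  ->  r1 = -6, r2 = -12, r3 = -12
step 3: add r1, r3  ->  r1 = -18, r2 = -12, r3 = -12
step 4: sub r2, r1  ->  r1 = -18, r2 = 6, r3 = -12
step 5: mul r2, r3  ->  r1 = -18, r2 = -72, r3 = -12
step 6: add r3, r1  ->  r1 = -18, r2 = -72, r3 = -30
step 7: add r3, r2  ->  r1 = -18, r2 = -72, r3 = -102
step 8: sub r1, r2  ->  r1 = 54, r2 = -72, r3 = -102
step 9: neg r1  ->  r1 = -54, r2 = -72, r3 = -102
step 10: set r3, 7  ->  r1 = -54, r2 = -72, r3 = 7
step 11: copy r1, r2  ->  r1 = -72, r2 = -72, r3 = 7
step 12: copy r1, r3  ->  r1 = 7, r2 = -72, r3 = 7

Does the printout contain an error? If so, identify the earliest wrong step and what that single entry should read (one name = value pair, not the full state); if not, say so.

no error

Recomputing the run from the initial state:
step 1: r1 = -6, r2 = -12, r3 = 0
step 2: r1 = -6, r2 = -12, r3 = -12
step 3: r1 = -18, r2 = -12, r3 = -12
step 4: r1 = -18, r2 = 6, r3 = -12
step 5: r1 = -18, r2 = -72, r3 = -12
step 6: r1 = -18, r2 = -72, r3 = -30
step 7: r1 = -18, r2 = -72, r3 = -102
step 8: r1 = 54, r2 = -72, r3 = -102
step 9: r1 = -54, r2 = -72, r3 = -102
step 10: r1 = -54, r2 = -72, r3 = 7
step 11: r1 = -72, r2 = -72, r3 = 7
step 12: r1 = 7, r2 = -72, r3 = 7
This matches the printout at every step.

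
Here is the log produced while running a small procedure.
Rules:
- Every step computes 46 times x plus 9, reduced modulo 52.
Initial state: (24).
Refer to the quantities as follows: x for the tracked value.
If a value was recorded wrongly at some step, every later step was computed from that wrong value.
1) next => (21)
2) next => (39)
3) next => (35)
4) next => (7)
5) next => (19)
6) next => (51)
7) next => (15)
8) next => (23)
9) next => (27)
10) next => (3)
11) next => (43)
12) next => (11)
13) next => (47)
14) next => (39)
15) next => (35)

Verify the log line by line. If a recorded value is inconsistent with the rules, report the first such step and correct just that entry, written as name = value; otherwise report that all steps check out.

no error

step 1: x = (46*24 + 9) mod 52 = 21 -> same as recorded
step 2: x = (46*21 + 9) mod 52 = 39 -> agrees with the log
step 3: x = (46*39 + 9) mod 52 = 35 -> exactly as logged
step 4: x = (46*35 + 9) mod 52 = 7 -> consistent with the log
step 5: x = (46*7 + 9) mod 52 = 19 -> no discrepancy
step 6: x = (46*19 + 9) mod 52 = 51 -> agrees with the log
step 7: x = (46*51 + 9) mod 52 = 15 -> confirmed correct
step 8: x = (46*15 + 9) mod 52 = 23 -> same as recorded
step 9: x = (46*23 + 9) mod 52 = 27 -> in agreement
step 10: x = (46*27 + 9) mod 52 = 3 -> agrees with the log
step 11: x = (46*3 + 9) mod 52 = 43 -> exactly as logged
step 12: x = (46*43 + 9) mod 52 = 11 -> exactly as logged
step 13: x = (46*11 + 9) mod 52 = 47 -> matches
step 14: x = (46*47 + 9) mod 52 = 39 -> in agreement
step 15: x = (46*39 + 9) mod 52 = 35 -> checks out
Nothing is out of place; the run is error-free.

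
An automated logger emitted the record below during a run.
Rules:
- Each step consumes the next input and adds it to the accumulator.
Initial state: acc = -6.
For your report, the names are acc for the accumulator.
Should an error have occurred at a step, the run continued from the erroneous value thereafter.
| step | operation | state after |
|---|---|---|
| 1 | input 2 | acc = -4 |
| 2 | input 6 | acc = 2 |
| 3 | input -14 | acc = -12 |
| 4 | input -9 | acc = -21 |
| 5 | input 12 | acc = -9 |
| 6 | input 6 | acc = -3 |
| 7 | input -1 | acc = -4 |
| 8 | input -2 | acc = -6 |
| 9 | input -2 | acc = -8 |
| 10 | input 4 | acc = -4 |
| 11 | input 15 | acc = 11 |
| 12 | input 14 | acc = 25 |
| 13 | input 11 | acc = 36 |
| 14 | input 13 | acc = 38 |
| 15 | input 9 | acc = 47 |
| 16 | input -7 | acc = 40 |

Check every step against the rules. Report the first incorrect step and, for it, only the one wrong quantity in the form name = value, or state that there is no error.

Step 1: acc = -6 + 2 = -4 — exactly as logged.
Step 2: acc = -4 + 6 = 2 — consistent with the record.
Step 3: acc = 2 + -14 = -12 — checks out.
Step 4: acc = -12 + -9 = -21 — no discrepancy.
Step 5: acc = -21 + 12 = -9 — in agreement.
Step 6: acc = -9 + 6 = -3 — confirmed correct.
Step 7: acc = -3 + -1 = -4 — matches.
Step 8: acc = -4 + -2 = -6 — in agreement.
Step 9: acc = -6 + -2 = -8 — matches.
Step 10: acc = -8 + 4 = -4 — no discrepancy.
Step 11: acc = -4 + 15 = 11 — same as recorded.
Step 12: acc = 11 + 14 = 25 — same as recorded.
Step 13: acc = 25 + 11 = 36 — matches.
Step 14: acc = 36 + 13 = 49 — the record disagrees here.
That makes step 14 the first incorrect line — acc = 49 is what it should show.

step 14, acc = 49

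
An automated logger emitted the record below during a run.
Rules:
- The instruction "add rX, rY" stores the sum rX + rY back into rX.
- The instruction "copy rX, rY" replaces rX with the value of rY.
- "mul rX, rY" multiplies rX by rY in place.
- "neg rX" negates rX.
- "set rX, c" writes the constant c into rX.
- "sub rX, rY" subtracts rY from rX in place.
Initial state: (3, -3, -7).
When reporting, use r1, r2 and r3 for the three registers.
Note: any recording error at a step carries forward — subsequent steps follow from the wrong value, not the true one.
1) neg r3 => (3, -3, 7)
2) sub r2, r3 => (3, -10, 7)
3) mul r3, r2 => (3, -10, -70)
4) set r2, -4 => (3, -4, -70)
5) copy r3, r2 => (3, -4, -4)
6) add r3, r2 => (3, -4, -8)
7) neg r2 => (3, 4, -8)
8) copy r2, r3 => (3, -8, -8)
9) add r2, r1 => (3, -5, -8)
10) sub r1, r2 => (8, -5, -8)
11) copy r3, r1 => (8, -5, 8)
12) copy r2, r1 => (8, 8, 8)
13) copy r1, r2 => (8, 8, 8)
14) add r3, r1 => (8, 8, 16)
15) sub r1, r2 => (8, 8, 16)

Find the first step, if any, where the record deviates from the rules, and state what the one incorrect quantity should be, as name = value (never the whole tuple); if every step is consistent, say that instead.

step 15, r1 = 0

Step 1: r3 = -(-7) = 7 — exactly as logged.
Step 2: r2 = -3 - 7 = -10 — same as recorded.
Step 3: r3 = 7 * -10 = -70 — confirmed correct.
Step 4: r2 = -4 — confirmed correct.
Step 5: r3 = -4 — same as recorded.
Step 6: r3 = -4 + -4 = -8 — agrees with the record.
Step 7: r2 = -(-4) = 4 — agrees with the record.
Step 8: r2 = -8 — consistent with the record.
Step 9: r2 = -8 + 3 = -5 — verified.
Step 10: r1 = 3 - -5 = 8 — agrees with the record.
Step 11: r3 = 8 — agrees with the record.
Step 12: r2 = 8 — same as recorded.
Step 13: r1 = 8 — exactly as logged.
Step 14: r3 = 8 + 8 = 16 — exactly as logged.
Step 15: r1 = 8 - 8 = 0 — not what was recorded.
The earliest wrong entry is at step 15: it should read r1 = 0.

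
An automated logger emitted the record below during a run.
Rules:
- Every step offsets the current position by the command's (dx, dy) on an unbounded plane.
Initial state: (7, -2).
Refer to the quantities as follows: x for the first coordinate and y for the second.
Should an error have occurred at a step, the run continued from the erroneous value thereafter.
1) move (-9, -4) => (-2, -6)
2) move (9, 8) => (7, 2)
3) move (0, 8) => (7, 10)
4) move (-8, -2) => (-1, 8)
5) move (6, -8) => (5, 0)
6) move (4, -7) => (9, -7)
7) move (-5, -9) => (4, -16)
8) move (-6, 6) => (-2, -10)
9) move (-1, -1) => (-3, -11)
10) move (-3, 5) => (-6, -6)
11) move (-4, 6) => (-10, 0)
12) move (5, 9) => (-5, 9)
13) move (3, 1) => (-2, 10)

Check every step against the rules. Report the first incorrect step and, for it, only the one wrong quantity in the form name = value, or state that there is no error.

1. x = 7 + (-9) = -2, y = -2 + (-4) = -6 (agrees with the record)
2. x = -2 + (9) = 7, y = -6 + (8) = 2 (verified)
3. x = 7 + (0) = 7, y = 2 + (8) = 10 (no discrepancy)
4. x = 7 + (-8) = -1, y = 10 + (-2) = 8 (checks out)
5. x = -1 + (6) = 5, y = 8 + (-8) = 0 (verified)
6. x = 5 + (4) = 9, y = 0 + (-7) = -7 (checks out)
7. x = 9 + (-5) = 4, y = -7 + (-9) = -16 (in agreement)
8. x = 4 + (-6) = -2, y = -16 + (6) = -10 (verified)
9. x = -2 + (-1) = -3, y = -10 + (-1) = -11 (matches)
10. x = -3 + (-3) = -6, y = -11 + (5) = -6 (consistent with the record)
11. x = -6 + (-4) = -10, y = -6 + (6) = 0 (checks out)
12. x = -10 + (5) = -5, y = 0 + (9) = 9 (verified)
13. x = -5 + (3) = -2, y = 9 + (1) = 10 (consistent with the record)
No step deviates from the rules.

no error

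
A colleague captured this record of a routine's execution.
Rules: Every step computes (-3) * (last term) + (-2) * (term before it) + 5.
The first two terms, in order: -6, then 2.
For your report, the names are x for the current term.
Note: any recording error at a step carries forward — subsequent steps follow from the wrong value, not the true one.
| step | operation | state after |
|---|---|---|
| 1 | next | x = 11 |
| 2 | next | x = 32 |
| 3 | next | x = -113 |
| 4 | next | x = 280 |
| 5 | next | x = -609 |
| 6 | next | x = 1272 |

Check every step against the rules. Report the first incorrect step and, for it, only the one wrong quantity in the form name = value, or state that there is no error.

1. x = -3*(2) + (-2)*(-6) + (5) = 11 (consistent with the record)
2. x = -3*(11) + (-2)*(2) + (5) = -32 (the record disagrees here)
Conclusion: step 2 carries the first error; the entry should be x = -32.

step 2, x = -32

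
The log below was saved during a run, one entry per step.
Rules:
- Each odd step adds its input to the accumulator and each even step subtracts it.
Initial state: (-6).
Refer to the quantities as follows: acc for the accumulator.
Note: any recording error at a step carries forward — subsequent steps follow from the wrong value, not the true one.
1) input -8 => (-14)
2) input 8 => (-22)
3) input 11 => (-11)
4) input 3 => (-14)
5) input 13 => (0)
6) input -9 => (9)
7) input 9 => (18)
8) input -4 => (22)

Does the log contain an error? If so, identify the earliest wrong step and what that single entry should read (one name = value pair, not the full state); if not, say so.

step 5, acc = -1

Recomputing the run from the initial state:
step 1: acc = -14
step 2: acc = -22
step 3: acc = -11
step 4: acc = -14
step 5: acc = -1
step 6: acc = 8
step 7: acc = 17
step 8: acc = 21
The first disagreement with the log is at step 5, where the value should be acc = -1.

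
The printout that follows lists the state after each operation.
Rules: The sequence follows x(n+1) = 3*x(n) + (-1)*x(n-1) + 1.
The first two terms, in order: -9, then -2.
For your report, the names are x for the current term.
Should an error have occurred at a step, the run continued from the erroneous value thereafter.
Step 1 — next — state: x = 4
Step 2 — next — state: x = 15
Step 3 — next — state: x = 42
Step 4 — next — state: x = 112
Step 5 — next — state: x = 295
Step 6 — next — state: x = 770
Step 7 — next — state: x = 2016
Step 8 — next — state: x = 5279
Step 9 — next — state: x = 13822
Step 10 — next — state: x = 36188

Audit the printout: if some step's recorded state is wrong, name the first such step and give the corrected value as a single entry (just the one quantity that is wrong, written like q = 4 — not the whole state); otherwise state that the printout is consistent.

step 6, x = 774

Recomputing the run from the initial state:
step 1: x = 4
step 2: x = 15
step 3: x = 42
step 4: x = 112
step 5: x = 295
step 6: x = 774
step 7: x = 2028
step 8: x = 5311
step 9: x = 13906
step 10: x = 36408
The first disagreement with the printout is at step 6, where the value should be x = 774.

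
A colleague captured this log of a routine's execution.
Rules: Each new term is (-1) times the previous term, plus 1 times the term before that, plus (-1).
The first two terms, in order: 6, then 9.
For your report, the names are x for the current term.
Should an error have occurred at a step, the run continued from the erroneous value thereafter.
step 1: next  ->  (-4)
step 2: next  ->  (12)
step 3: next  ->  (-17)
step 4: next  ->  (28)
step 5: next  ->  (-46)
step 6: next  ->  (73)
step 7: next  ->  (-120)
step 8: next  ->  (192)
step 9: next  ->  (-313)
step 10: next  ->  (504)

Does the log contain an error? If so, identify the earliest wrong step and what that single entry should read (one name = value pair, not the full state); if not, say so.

no error

Recomputing the run from the initial state:
step 1: x = -4
step 2: x = 12
step 3: x = -17
step 4: x = 28
step 5: x = -46
step 6: x = 73
step 7: x = -120
step 8: x = 192
step 9: x = -313
step 10: x = 504
This matches the log at every step.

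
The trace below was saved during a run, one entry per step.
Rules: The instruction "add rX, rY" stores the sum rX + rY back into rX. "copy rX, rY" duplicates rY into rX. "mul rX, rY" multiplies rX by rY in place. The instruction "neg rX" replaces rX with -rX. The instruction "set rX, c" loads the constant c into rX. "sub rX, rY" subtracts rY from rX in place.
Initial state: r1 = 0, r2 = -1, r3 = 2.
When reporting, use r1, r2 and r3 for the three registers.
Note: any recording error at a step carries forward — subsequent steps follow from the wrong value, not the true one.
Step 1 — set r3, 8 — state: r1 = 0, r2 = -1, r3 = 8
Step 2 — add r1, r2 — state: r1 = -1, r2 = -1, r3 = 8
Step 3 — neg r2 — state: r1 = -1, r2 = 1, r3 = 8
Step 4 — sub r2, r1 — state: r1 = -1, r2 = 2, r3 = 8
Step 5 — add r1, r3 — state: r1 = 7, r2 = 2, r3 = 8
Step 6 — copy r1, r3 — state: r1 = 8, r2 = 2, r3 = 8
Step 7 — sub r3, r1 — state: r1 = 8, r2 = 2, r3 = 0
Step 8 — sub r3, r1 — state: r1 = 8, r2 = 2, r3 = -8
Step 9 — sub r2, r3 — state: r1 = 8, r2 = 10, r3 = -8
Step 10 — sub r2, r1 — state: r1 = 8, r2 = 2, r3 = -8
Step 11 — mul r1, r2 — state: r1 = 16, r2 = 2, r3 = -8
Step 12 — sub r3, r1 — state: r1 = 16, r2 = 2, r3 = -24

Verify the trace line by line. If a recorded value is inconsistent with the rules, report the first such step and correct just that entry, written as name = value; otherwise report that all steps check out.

no error

1. r3 = 8 (exactly as logged)
2. r1 = 0 + -1 = -1 (no discrepancy)
3. r2 = -(-1) = 1 (exactly as logged)
4. r2 = 1 - -1 = 2 (consistent with the trace)
5. r1 = -1 + 8 = 7 (checks out)
6. r1 = 8 (checks out)
7. r3 = 8 - 8 = 0 (exactly as logged)
8. r3 = 0 - 8 = -8 (confirmed correct)
9. r2 = 2 - -8 = 10 (same as recorded)
10. r2 = 10 - 8 = 2 (matches)
11. r1 = 8 * 2 = 16 (same as recorded)
12. r3 = -8 - 16 = -24 (agrees with the trace)
All steps check out; nothing to correct.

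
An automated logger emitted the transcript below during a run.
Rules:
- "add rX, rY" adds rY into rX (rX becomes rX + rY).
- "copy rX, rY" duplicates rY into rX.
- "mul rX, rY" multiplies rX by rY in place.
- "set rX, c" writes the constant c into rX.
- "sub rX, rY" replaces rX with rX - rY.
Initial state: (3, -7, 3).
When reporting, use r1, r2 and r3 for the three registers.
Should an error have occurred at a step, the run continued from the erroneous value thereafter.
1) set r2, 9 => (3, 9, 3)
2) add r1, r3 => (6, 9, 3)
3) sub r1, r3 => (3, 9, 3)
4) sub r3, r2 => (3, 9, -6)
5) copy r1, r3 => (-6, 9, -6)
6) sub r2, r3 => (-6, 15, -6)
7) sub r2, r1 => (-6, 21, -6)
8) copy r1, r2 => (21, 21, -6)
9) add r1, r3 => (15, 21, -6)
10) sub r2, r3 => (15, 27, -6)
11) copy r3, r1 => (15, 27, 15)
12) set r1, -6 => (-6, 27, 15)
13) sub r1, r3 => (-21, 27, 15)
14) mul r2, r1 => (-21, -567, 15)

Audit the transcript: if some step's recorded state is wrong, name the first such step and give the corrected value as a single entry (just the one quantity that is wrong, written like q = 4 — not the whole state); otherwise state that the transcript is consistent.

Recomputing the run from the initial state:
step 1: r1 = 3, r2 = 9, r3 = 3
step 2: r1 = 6, r2 = 9, r3 = 3
step 3: r1 = 3, r2 = 9, r3 = 3
step 4: r1 = 3, r2 = 9, r3 = -6
step 5: r1 = -6, r2 = 9, r3 = -6
step 6: r1 = -6, r2 = 15, r3 = -6
step 7: r1 = -6, r2 = 21, r3 = -6
step 8: r1 = 21, r2 = 21, r3 = -6
step 9: r1 = 15, r2 = 21, r3 = -6
step 10: r1 = 15, r2 = 27, r3 = -6
step 11: r1 = 15, r2 = 27, r3 = 15
step 12: r1 = -6, r2 = 27, r3 = 15
step 13: r1 = -21, r2 = 27, r3 = 15
step 14: r1 = -21, r2 = -567, r3 = 15
This matches the transcript at every step.

no error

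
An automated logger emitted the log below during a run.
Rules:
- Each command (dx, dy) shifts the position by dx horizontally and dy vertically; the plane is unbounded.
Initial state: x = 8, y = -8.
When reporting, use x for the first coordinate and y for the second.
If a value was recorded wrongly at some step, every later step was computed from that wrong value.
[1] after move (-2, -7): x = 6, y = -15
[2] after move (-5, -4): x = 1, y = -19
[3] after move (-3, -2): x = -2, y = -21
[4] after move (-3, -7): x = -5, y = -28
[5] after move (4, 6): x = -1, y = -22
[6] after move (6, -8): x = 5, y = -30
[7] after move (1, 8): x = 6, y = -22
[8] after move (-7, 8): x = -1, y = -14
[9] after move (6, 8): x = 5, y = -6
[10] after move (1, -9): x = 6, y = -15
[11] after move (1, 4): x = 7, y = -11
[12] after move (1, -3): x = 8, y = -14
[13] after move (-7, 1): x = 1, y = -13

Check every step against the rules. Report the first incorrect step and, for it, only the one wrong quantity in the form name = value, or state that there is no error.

no error

Recomputing the run from the initial state:
step 1: x = 6, y = -15
step 2: x = 1, y = -19
step 3: x = -2, y = -21
step 4: x = -5, y = -28
step 5: x = -1, y = -22
step 6: x = 5, y = -30
step 7: x = 6, y = -22
step 8: x = -1, y = -14
step 9: x = 5, y = -6
step 10: x = 6, y = -15
step 11: x = 7, y = -11
step 12: x = 8, y = -14
step 13: x = 1, y = -13
This matches the log at every step.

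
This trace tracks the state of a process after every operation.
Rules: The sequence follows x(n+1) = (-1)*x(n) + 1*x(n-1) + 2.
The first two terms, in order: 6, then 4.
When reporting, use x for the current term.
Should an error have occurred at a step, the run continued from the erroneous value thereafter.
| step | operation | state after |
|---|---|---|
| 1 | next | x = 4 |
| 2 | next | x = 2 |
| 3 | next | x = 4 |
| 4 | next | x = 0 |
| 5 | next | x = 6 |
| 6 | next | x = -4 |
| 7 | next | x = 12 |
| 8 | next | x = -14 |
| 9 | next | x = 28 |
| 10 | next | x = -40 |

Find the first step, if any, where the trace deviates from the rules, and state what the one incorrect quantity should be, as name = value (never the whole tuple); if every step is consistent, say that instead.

Recomputing the run from the initial state:
step 1: x = 4
step 2: x = 2
step 3: x = 4
step 4: x = 0
step 5: x = 6
step 6: x = -4
step 7: x = 12
step 8: x = -14
step 9: x = 28
step 10: x = -40
This matches the trace at every step.

no error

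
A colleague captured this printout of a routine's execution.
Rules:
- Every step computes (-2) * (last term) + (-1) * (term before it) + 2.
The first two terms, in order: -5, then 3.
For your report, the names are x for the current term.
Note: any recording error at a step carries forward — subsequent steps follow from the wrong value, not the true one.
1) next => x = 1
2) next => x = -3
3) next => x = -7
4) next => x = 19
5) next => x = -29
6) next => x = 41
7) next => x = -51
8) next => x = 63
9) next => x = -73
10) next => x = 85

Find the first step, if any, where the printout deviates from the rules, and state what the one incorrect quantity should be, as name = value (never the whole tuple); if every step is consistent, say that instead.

step 3, x = 7

1. x = -2*(3) + (-1)*(-5) + (2) = 1 (checks out)
2. x = -2*(1) + (-1)*(3) + (2) = -3 (consistent with the printout)
3. x = -2*(-3) + (-1)*(1) + (2) = 7 (the printout has a different value)
The earliest wrong entry is at step 3: it should read x = 7.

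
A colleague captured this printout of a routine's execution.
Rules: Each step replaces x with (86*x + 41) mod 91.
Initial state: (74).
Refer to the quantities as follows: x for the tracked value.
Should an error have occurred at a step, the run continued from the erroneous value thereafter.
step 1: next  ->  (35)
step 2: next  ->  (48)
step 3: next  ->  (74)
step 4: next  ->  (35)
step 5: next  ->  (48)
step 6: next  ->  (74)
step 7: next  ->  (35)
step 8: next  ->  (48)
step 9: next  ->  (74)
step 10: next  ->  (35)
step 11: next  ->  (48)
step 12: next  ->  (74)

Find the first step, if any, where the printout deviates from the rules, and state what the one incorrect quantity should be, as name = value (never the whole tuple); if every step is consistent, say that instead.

no error

Recomputing the run from the initial state:
step 1: x = 35
step 2: x = 48
step 3: x = 74
step 4: x = 35
step 5: x = 48
step 6: x = 74
step 7: x = 35
step 8: x = 48
step 9: x = 74
step 10: x = 35
step 11: x = 48
step 12: x = 74
This matches the printout at every step.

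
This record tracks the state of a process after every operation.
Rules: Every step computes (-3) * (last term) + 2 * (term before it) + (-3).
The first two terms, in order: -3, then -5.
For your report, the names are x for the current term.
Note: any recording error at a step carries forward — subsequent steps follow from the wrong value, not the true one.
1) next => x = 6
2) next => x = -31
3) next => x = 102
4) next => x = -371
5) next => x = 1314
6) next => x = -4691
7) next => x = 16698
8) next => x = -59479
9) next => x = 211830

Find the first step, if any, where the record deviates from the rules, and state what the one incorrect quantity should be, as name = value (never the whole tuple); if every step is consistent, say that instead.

1. x = -3*(-5) + (2)*(-3) + (-3) = 6 (agrees with the record)
2. x = -3*(6) + (2)*(-5) + (-3) = -31 (agrees with the record)
3. x = -3*(-31) + (2)*(6) + (-3) = 102 (agrees with the record)
4. x = -3*(102) + (2)*(-31) + (-3) = -371 (in agreement)
5. x = -3*(-371) + (2)*(102) + (-3) = 1314 (no discrepancy)
6. x = -3*(1314) + (2)*(-371) + (-3) = -4687 (first mismatch against the record)
The earliest wrong entry is at step 6: it should read x = -4687.

step 6, x = -4687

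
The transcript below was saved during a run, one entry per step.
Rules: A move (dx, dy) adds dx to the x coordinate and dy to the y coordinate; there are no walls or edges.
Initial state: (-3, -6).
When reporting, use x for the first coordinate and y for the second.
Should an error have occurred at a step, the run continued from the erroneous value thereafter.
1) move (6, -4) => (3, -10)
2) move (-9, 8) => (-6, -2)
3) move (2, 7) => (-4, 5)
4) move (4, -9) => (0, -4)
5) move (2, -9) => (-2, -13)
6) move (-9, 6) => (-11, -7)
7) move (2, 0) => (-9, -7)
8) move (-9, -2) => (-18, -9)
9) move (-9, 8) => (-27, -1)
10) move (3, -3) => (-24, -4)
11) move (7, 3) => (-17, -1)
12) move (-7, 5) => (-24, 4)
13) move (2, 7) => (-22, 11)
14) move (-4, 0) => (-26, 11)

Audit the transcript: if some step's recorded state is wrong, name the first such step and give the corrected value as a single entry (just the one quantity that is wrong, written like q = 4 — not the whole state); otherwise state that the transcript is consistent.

step 5, x = 2

step 1: x = -3 + (6) = 3, y = -6 + (-4) = -10 -> checks out
step 2: x = 3 + (-9) = -6, y = -10 + (8) = -2 -> consistent with the transcript
step 3: x = -6 + (2) = -4, y = -2 + (7) = 5 -> agrees with the transcript
step 4: x = -4 + (4) = 0, y = 5 + (-9) = -4 -> confirmed correct
step 5: x = 0 + (2) = 2, y = -4 + (-9) = -13 -> this is not what the transcript shows
First incorrect step: 5; the correct value is x = 2.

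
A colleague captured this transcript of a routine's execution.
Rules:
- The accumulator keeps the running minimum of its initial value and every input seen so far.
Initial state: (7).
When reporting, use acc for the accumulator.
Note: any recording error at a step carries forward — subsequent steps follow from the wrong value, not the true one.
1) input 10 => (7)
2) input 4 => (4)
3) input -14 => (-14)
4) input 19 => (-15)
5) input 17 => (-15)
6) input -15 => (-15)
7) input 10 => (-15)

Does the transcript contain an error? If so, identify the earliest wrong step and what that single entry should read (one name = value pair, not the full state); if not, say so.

Step 1: acc = min(7, 10) = 7 — same as recorded.
Step 2: acc = min(7, 4) = 4 — in agreement.
Step 3: acc = min(4, -14) = -14 — consistent with the transcript.
Step 4: acc = min(-14, 19) = -14 — the transcript disagrees here.
Conclusion: step 4 carries the first error; the entry should be acc = -14.

step 4, acc = -14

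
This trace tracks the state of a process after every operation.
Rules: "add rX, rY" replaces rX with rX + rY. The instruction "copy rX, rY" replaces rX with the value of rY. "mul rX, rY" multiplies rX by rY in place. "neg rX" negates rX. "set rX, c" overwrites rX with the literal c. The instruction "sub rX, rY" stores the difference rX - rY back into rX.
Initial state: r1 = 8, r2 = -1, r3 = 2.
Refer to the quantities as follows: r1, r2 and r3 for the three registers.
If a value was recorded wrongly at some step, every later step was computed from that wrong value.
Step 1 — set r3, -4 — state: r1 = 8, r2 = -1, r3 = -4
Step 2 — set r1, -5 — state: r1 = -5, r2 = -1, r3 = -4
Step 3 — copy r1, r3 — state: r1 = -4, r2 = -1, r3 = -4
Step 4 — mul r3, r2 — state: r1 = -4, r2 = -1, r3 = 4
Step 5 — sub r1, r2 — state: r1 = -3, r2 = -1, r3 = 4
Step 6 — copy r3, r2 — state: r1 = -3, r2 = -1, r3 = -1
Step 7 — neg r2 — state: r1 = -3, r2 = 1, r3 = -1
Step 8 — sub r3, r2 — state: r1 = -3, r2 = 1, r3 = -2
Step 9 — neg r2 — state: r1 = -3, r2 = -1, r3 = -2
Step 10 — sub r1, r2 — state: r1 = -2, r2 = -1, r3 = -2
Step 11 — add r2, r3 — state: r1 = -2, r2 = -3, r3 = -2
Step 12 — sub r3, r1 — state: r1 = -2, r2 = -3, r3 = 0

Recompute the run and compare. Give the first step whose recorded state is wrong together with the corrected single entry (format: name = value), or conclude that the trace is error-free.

no error

step 1: r3 = -4 -> no discrepancy
step 2: r1 = -5 -> same as recorded
step 3: r1 = -4 -> matches
step 4: r3 = -4 * -1 = 4 -> checks out
step 5: r1 = -4 - -1 = -3 -> in agreement
step 6: r3 = -1 -> no discrepancy
step 7: r2 = -(-1) = 1 -> in agreement
step 8: r3 = -1 - 1 = -2 -> checks out
step 9: r2 = -(1) = -1 -> verified
step 10: r1 = -3 - -1 = -2 -> checks out
step 11: r2 = -1 + -2 = -3 -> in agreement
step 12: r3 = -2 - -2 = 0 -> confirmed correct
Every step is consistent.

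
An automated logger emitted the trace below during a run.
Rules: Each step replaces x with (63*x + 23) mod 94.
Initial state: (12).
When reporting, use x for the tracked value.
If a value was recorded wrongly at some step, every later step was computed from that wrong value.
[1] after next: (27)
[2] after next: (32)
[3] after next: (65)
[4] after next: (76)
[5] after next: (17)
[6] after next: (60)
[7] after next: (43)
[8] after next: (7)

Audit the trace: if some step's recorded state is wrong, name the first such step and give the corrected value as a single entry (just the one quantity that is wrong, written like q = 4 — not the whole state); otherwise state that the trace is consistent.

step 8, x = 6

Recomputing the run from the initial state:
step 1: x = 27
step 2: x = 32
step 3: x = 65
step 4: x = 76
step 5: x = 17
step 6: x = 60
step 7: x = 43
step 8: x = 6
The first disagreement with the trace is at step 8, where the value should be x = 6.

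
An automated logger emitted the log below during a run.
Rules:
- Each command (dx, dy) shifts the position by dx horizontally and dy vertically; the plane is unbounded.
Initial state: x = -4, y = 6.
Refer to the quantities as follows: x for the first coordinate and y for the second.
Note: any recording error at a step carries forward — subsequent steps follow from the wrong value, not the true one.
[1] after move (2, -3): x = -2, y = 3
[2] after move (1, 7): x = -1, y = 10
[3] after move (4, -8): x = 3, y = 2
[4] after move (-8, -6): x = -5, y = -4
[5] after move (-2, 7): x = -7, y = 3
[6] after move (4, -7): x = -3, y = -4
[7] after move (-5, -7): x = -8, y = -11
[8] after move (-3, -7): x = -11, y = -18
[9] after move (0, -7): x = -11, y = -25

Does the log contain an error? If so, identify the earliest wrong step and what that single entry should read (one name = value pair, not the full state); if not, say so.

Recomputing the run from the initial state:
step 1: x = -2, y = 3
step 2: x = -1, y = 10
step 3: x = 3, y = 2
step 4: x = -5, y = -4
step 5: x = -7, y = 3
step 6: x = -3, y = -4
step 7: x = -8, y = -11
step 8: x = -11, y = -18
step 9: x = -11, y = -25
This matches the log at every step.

no error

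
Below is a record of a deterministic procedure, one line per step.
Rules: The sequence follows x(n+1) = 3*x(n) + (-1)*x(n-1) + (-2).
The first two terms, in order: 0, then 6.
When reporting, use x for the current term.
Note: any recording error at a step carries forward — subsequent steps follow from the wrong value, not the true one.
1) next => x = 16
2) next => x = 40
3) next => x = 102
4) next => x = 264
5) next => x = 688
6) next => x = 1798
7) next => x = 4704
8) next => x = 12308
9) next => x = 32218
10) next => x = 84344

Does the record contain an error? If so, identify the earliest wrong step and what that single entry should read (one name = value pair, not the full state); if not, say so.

Recomputing the run from the initial state:
step 1: x = 16
step 2: x = 40
step 3: x = 102
step 4: x = 264
step 5: x = 688
step 6: x = 1798
step 7: x = 4704
step 8: x = 12312
step 9: x = 32230
step 10: x = 84376
The first disagreement with the record is at step 8, where the value should be x = 12312.

step 8, x = 12312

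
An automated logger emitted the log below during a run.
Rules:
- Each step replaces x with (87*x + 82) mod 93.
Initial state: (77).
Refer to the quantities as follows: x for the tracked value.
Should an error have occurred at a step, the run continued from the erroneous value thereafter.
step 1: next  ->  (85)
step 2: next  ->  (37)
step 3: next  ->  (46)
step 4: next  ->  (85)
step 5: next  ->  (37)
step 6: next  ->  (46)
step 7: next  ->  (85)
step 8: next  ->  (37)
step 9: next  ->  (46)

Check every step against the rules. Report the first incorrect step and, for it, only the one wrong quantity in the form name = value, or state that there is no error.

Recomputing the run from the initial state:
step 1: x = 85
step 2: x = 37
step 3: x = 46
step 4: x = 85
step 5: x = 37
step 6: x = 46
step 7: x = 85
step 8: x = 37
step 9: x = 46
This matches the log at every step.

no error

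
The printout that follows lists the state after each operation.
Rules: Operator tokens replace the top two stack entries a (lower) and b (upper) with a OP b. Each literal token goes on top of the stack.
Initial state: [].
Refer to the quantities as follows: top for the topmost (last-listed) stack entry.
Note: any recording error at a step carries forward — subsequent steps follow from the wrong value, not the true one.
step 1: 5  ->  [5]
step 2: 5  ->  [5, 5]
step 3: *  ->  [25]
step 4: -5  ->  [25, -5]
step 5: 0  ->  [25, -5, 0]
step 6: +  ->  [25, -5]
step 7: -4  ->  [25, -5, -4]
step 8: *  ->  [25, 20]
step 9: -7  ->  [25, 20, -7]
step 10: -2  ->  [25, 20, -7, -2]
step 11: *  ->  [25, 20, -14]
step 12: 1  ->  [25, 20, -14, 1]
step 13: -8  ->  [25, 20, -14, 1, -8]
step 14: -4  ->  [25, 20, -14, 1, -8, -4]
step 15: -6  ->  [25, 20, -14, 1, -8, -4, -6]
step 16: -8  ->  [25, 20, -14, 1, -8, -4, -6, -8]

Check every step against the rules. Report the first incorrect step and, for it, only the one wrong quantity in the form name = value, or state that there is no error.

step 1: push 5: top = 5 -> verified
step 2: push 5: top = 5 -> checks out
step 3: 5 * 5 = 25 -> checks out
step 4: push -5: top = -5 -> consistent with the printout
step 5: push 0: top = 0 -> same as recorded
step 6: -5 + 0 = -5 -> in agreement
step 7: push -4: top = -4 -> exactly as logged
step 8: -5 * -4 = 20 -> checks out
step 9: push -7: top = -7 -> matches
step 10: push -2: top = -2 -> exactly as logged
step 11: -7 * -2 = 14 -> a discrepancy with the printout
First incorrect step: 11; the correct value is top = 14.

step 11, top = 14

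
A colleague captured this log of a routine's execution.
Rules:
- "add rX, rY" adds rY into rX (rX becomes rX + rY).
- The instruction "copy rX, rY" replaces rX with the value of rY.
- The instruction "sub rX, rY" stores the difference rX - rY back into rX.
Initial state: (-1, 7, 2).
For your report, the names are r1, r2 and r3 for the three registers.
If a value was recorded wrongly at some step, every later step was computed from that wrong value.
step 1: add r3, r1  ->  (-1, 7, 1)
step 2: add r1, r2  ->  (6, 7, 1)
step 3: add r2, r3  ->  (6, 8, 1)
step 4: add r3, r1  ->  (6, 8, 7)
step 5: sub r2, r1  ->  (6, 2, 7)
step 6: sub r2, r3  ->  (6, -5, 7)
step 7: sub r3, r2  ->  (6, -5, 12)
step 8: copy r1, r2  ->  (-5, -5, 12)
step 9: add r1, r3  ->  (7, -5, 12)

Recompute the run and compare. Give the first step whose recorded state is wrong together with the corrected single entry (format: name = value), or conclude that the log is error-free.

no error

step 1: r3 = 2 + -1 = 1 -> exactly as logged
step 2: r1 = -1 + 7 = 6 -> confirmed correct
step 3: r2 = 7 + 1 = 8 -> matches
step 4: r3 = 1 + 6 = 7 -> consistent with the log
step 5: r2 = 8 - 6 = 2 -> agrees with the log
step 6: r2 = 2 - 7 = -5 -> exactly as logged
step 7: r3 = 7 - -5 = 12 -> checks out
step 8: r1 = -5 -> agrees with the log
step 9: r1 = -5 + 12 = 7 -> checks out
The whole run recomputes cleanly — no discrepancies.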